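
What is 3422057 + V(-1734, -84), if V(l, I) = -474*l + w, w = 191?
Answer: 4244164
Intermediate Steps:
V(l, I) = 191 - 474*l (V(l, I) = -474*l + 191 = 191 - 474*l)
3422057 + V(-1734, -84) = 3422057 + (191 - 474*(-1734)) = 3422057 + (191 + 821916) = 3422057 + 822107 = 4244164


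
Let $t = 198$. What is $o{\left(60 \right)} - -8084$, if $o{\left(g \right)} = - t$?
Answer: $7886$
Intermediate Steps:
$o{\left(g \right)} = -198$ ($o{\left(g \right)} = \left(-1\right) 198 = -198$)
$o{\left(60 \right)} - -8084 = -198 - -8084 = -198 + 8084 = 7886$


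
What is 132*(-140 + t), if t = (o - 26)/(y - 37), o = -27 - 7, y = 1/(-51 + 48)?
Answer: -127875/7 ≈ -18268.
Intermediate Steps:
y = -⅓ (y = 1/(-3) = -⅓ ≈ -0.33333)
o = -34
t = 45/28 (t = (-34 - 26)/(-⅓ - 37) = -60/(-112/3) = -60*(-3/112) = 45/28 ≈ 1.6071)
132*(-140 + t) = 132*(-140 + 45/28) = 132*(-3875/28) = -127875/7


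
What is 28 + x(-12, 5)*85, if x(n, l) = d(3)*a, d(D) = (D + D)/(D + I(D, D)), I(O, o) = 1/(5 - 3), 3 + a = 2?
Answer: -824/7 ≈ -117.71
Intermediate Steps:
a = -1 (a = -3 + 2 = -1)
I(O, o) = ½ (I(O, o) = 1/2 = ½)
d(D) = 2*D/(½ + D) (d(D) = (D + D)/(D + ½) = (2*D)/(½ + D) = 2*D/(½ + D))
x(n, l) = -12/7 (x(n, l) = (4*3/(1 + 2*3))*(-1) = (4*3/(1 + 6))*(-1) = (4*3/7)*(-1) = (4*3*(⅐))*(-1) = (12/7)*(-1) = -12/7)
28 + x(-12, 5)*85 = 28 - 12/7*85 = 28 - 1020/7 = -824/7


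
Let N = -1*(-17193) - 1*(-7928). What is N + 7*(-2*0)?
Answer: 25121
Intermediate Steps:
N = 25121 (N = 17193 + 7928 = 25121)
N + 7*(-2*0) = 25121 + 7*(-2*0) = 25121 + 7*0 = 25121 + 0 = 25121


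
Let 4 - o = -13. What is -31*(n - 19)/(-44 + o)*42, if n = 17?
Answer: -868/9 ≈ -96.444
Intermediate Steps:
o = 17 (o = 4 - 1*(-13) = 4 + 13 = 17)
-31*(n - 19)/(-44 + o)*42 = -31*(17 - 19)/(-44 + 17)*42 = -(-62)/(-27)*42 = -(-62)*(-1)/27*42 = -31*2/27*42 = -62/27*42 = -868/9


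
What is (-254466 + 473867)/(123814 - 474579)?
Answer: -219401/350765 ≈ -0.62549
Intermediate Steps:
(-254466 + 473867)/(123814 - 474579) = 219401/(-350765) = 219401*(-1/350765) = -219401/350765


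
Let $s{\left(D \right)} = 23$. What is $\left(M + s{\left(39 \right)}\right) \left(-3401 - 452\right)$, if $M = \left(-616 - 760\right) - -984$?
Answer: $1421757$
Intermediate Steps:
$M = -392$ ($M = \left(-616 - 760\right) + 984 = -1376 + 984 = -392$)
$\left(M + s{\left(39 \right)}\right) \left(-3401 - 452\right) = \left(-392 + 23\right) \left(-3401 - 452\right) = \left(-369\right) \left(-3853\right) = 1421757$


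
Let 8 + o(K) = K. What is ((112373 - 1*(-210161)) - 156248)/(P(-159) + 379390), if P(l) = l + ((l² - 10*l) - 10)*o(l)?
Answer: -83143/2053278 ≈ -0.040493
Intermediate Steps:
o(K) = -8 + K
P(l) = l + (-8 + l)*(-10 + l² - 10*l) (P(l) = l + ((l² - 10*l) - 10)*(-8 + l) = l + (-10 + l² - 10*l)*(-8 + l) = l + (-8 + l)*(-10 + l² - 10*l))
((112373 - 1*(-210161)) - 156248)/(P(-159) + 379390) = ((112373 - 1*(-210161)) - 156248)/((80 + (-159)³ - 18*(-159)² + 71*(-159)) + 379390) = ((112373 + 210161) - 156248)/((80 - 4019679 - 18*25281 - 11289) + 379390) = (322534 - 156248)/((80 - 4019679 - 455058 - 11289) + 379390) = 166286/(-4485946 + 379390) = 166286/(-4106556) = 166286*(-1/4106556) = -83143/2053278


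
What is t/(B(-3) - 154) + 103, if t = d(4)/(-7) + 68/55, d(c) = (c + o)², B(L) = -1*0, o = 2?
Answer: 3054187/29645 ≈ 103.03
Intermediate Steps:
B(L) = 0
d(c) = (2 + c)² (d(c) = (c + 2)² = (2 + c)²)
t = -1504/385 (t = (2 + 4)²/(-7) + 68/55 = 6²*(-⅐) + 68*(1/55) = 36*(-⅐) + 68/55 = -36/7 + 68/55 = -1504/385 ≈ -3.9065)
t/(B(-3) - 154) + 103 = -1504/(385*(0 - 154)) + 103 = -1504/385/(-154) + 103 = -1504/385*(-1/154) + 103 = 752/29645 + 103 = 3054187/29645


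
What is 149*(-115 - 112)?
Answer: -33823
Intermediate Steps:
149*(-115 - 112) = 149*(-227) = -33823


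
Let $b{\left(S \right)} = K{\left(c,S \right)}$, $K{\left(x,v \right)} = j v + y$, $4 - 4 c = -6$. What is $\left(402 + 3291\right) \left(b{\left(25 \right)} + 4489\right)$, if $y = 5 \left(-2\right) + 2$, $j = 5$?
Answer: $17009958$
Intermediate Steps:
$y = -8$ ($y = -10 + 2 = -8$)
$c = \frac{5}{2}$ ($c = 1 - - \frac{3}{2} = 1 + \frac{3}{2} = \frac{5}{2} \approx 2.5$)
$K{\left(x,v \right)} = -8 + 5 v$ ($K{\left(x,v \right)} = 5 v - 8 = -8 + 5 v$)
$b{\left(S \right)} = -8 + 5 S$
$\left(402 + 3291\right) \left(b{\left(25 \right)} + 4489\right) = \left(402 + 3291\right) \left(\left(-8 + 5 \cdot 25\right) + 4489\right) = 3693 \left(\left(-8 + 125\right) + 4489\right) = 3693 \left(117 + 4489\right) = 3693 \cdot 4606 = 17009958$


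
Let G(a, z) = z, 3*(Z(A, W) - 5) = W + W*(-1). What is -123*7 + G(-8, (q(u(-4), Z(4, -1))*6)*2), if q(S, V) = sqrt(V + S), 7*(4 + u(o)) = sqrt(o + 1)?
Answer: -861 + 12*sqrt(49 + 7*I*sqrt(3))/7 ≈ -848.91 + 1.4735*I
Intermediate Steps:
u(o) = -4 + sqrt(1 + o)/7 (u(o) = -4 + sqrt(o + 1)/7 = -4 + sqrt(1 + o)/7)
Z(A, W) = 5 (Z(A, W) = 5 + (W + W*(-1))/3 = 5 + (W - W)/3 = 5 + (1/3)*0 = 5 + 0 = 5)
q(S, V) = sqrt(S + V)
-123*7 + G(-8, (q(u(-4), Z(4, -1))*6)*2) = -123*7 + (sqrt((-4 + sqrt(1 - 4)/7) + 5)*6)*2 = -861 + (sqrt((-4 + sqrt(-3)/7) + 5)*6)*2 = -861 + (sqrt((-4 + (I*sqrt(3))/7) + 5)*6)*2 = -861 + (sqrt((-4 + I*sqrt(3)/7) + 5)*6)*2 = -861 + (sqrt(1 + I*sqrt(3)/7)*6)*2 = -861 + (6*sqrt(1 + I*sqrt(3)/7))*2 = -861 + 12*sqrt(1 + I*sqrt(3)/7)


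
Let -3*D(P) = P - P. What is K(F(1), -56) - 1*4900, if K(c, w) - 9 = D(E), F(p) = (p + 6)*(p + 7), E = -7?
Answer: -4891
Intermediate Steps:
F(p) = (6 + p)*(7 + p)
D(P) = 0 (D(P) = -(P - P)/3 = -⅓*0 = 0)
K(c, w) = 9 (K(c, w) = 9 + 0 = 9)
K(F(1), -56) - 1*4900 = 9 - 1*4900 = 9 - 4900 = -4891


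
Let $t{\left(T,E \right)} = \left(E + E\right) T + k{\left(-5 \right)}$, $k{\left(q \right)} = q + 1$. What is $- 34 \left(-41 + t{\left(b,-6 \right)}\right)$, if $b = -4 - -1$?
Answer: $306$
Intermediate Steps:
$k{\left(q \right)} = 1 + q$
$b = -3$ ($b = -4 + 1 = -3$)
$t{\left(T,E \right)} = -4 + 2 E T$ ($t{\left(T,E \right)} = \left(E + E\right) T + \left(1 - 5\right) = 2 E T - 4 = -4 + 2 E T$)
$- 34 \left(-41 + t{\left(b,-6 \right)}\right) = - 34 \left(-41 - \left(4 + 12 \left(-3\right)\right)\right) = - 34 \left(-41 + \left(-4 + 36\right)\right) = - 34 \left(-41 + 32\right) = \left(-34\right) \left(-9\right) = 306$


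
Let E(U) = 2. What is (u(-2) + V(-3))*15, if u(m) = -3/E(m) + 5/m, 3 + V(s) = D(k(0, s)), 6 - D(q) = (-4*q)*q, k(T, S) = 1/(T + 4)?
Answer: -45/4 ≈ -11.250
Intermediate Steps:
k(T, S) = 1/(4 + T)
D(q) = 6 + 4*q**2 (D(q) = 6 - (-4*q)*q = 6 - (-4)*q**2 = 6 + 4*q**2)
V(s) = 13/4 (V(s) = -3 + (6 + 4*(1/(4 + 0))**2) = -3 + (6 + 4*(1/4)**2) = -3 + (6 + 4*(1/16)) = -3 + (6 + 1/4) = -3 + 25/4 = 13/4)
u(m) = -3/2 + 5/m
(u(-2) + V(-3))*15 = ((-3/2 + 5/(-2)) + 13/4)*15 = ((-3/2 + 5*(-1/2)) + 13/4)*15 = ((-3/2 - 5/2) + 13/4)*15 = (-4 + 13/4)*15 = -3/4*15 = -45/4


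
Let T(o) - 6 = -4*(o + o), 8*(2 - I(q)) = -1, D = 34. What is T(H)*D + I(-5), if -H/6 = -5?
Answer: -63631/8 ≈ -7953.9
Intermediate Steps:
H = 30 (H = -6*(-5) = 30)
I(q) = 17/8 (I(q) = 2 - ⅛*(-1) = 2 + ⅛ = 17/8)
T(o) = 6 - 8*o (T(o) = 6 - 4*(o + o) = 6 - 8*o)
T(H)*D + I(-5) = (6 - 8*30)*34 + 17/8 = (6 - 240)*34 + 17/8 = -234*34 + 17/8 = -7956 + 17/8 = -63631/8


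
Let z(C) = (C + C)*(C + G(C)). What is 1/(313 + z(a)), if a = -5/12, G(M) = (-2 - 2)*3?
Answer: 72/23281 ≈ 0.0030927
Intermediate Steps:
G(M) = -12 (G(M) = -4*3 = -12)
a = -5/12 (a = -5*1/12 = -5/12 ≈ -0.41667)
z(C) = 2*C*(-12 + C) (z(C) = (C + C)*(C - 12) = (2*C)*(-12 + C) = 2*C*(-12 + C))
1/(313 + z(a)) = 1/(313 + 2*(-5/12)*(-12 - 5/12)) = 1/(313 + 2*(-5/12)*(-149/12)) = 1/(313 + 745/72) = 1/(23281/72) = 72/23281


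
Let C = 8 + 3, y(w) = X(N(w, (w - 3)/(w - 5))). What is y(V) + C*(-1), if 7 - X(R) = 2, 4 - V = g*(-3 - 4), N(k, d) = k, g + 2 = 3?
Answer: -6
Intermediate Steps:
g = 1 (g = -2 + 3 = 1)
V = 11 (V = 4 - (-3 - 4) = 4 - (-7) = 4 - 1*(-7) = 4 + 7 = 11)
X(R) = 5 (X(R) = 7 - 1*2 = 7 - 2 = 5)
y(w) = 5
C = 11
y(V) + C*(-1) = 5 + 11*(-1) = 5 - 11 = -6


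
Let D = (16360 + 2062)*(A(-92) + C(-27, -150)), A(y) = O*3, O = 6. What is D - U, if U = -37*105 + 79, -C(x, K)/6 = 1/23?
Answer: 7603714/23 ≈ 3.3060e+5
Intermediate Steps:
C(x, K) = -6/23
A(y) = 18 (A(y) = 6*3 = 18)
U = -3806 (U = -3885 + 79 = -3806)
D = 7516176/23 (D = (16360 + 2062)*(18 - 6/23) = 18422*(408/23) = 7516176/23 ≈ 3.2679e+5)
D - U = 7516176/23 - 1*(-3806) = 7516176/23 + 3806 = 7603714/23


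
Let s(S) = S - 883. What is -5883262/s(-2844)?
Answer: 5883262/3727 ≈ 1578.6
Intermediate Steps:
s(S) = -883 + S
-5883262/s(-2844) = -5883262/(-883 - 2844) = -5883262/(-3727) = -5883262*(-1/3727) = 5883262/3727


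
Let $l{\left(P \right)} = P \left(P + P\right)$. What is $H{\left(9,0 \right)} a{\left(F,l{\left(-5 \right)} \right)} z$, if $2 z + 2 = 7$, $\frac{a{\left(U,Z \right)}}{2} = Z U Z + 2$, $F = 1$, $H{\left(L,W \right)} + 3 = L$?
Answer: $75060$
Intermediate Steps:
$l{\left(P \right)} = 2 P^{2}$ ($l{\left(P \right)} = P 2 P = 2 P^{2}$)
$H{\left(L,W \right)} = -3 + L$
$a{\left(U,Z \right)} = 4 + 2 U Z^{2}$ ($a{\left(U,Z \right)} = 2 \left(Z U Z + 2\right) = 2 \left(U Z Z + 2\right) = 2 \left(U Z^{2} + 2\right) = 2 \left(2 + U Z^{2}\right) = 4 + 2 U Z^{2}$)
$z = \frac{5}{2}$ ($z = -1 + \frac{1}{2} \cdot 7 = -1 + \frac{7}{2} = \frac{5}{2} \approx 2.5$)
$H{\left(9,0 \right)} a{\left(F,l{\left(-5 \right)} \right)} z = \left(-3 + 9\right) \left(4 + 2 \cdot 1 \left(2 \left(-5\right)^{2}\right)^{2}\right) \frac{5}{2} = 6 \left(4 + 2 \cdot 1 \left(2 \cdot 25\right)^{2}\right) \frac{5}{2} = 6 \left(4 + 2 \cdot 1 \cdot 50^{2}\right) \frac{5}{2} = 6 \left(4 + 2 \cdot 1 \cdot 2500\right) \frac{5}{2} = 6 \left(4 + 5000\right) \frac{5}{2} = 6 \cdot 5004 \cdot \frac{5}{2} = 30024 \cdot \frac{5}{2} = 75060$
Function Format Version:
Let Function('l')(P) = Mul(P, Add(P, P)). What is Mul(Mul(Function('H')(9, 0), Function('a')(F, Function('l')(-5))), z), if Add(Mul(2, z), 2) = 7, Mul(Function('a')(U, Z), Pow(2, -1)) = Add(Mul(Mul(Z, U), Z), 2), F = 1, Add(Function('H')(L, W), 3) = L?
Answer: 75060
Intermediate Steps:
Function('l')(P) = Mul(2, Pow(P, 2)) (Function('l')(P) = Mul(P, Mul(2, P)) = Mul(2, Pow(P, 2)))
Function('H')(L, W) = Add(-3, L)
Function('a')(U, Z) = Add(4, Mul(2, U, Pow(Z, 2))) (Function('a')(U, Z) = Mul(2, Add(Mul(Mul(Z, U), Z), 2)) = Mul(2, Add(Mul(Mul(U, Z), Z), 2)) = Mul(2, Add(Mul(U, Pow(Z, 2)), 2)) = Mul(2, Add(2, Mul(U, Pow(Z, 2)))) = Add(4, Mul(2, U, Pow(Z, 2))))
z = Rational(5, 2) (z = Add(-1, Mul(Rational(1, 2), 7)) = Add(-1, Rational(7, 2)) = Rational(5, 2) ≈ 2.5000)
Mul(Mul(Function('H')(9, 0), Function('a')(F, Function('l')(-5))), z) = Mul(Mul(Add(-3, 9), Add(4, Mul(2, 1, Pow(Mul(2, Pow(-5, 2)), 2)))), Rational(5, 2)) = Mul(Mul(6, Add(4, Mul(2, 1, Pow(Mul(2, 25), 2)))), Rational(5, 2)) = Mul(Mul(6, Add(4, Mul(2, 1, Pow(50, 2)))), Rational(5, 2)) = Mul(Mul(6, Add(4, Mul(2, 1, 2500))), Rational(5, 2)) = Mul(Mul(6, Add(4, 5000)), Rational(5, 2)) = Mul(Mul(6, 5004), Rational(5, 2)) = Mul(30024, Rational(5, 2)) = 75060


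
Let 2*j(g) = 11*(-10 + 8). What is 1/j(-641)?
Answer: -1/11 ≈ -0.090909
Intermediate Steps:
j(g) = -11 (j(g) = (11*(-10 + 8))/2 = (11*(-2))/2 = (½)*(-22) = -11)
1/j(-641) = 1/(-11) = -1/11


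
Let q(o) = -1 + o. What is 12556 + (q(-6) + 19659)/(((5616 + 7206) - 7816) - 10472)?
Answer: 34305722/2733 ≈ 12552.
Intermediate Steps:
12556 + (q(-6) + 19659)/(((5616 + 7206) - 7816) - 10472) = 12556 + ((-1 - 6) + 19659)/(((5616 + 7206) - 7816) - 10472) = 12556 + (-7 + 19659)/((12822 - 7816) - 10472) = 12556 + 19652/(5006 - 10472) = 12556 + 19652/(-5466) = 12556 + 19652*(-1/5466) = 12556 - 9826/2733 = 34305722/2733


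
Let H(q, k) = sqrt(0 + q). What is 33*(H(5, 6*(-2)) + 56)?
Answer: 1848 + 33*sqrt(5) ≈ 1921.8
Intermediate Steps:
H(q, k) = sqrt(q)
33*(H(5, 6*(-2)) + 56) = 33*(sqrt(5) + 56) = 33*(56 + sqrt(5)) = 1848 + 33*sqrt(5)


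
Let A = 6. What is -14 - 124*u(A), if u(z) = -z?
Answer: 730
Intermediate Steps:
-14 - 124*u(A) = -14 - (-124)*6 = -14 - 124*(-6) = -14 + 744 = 730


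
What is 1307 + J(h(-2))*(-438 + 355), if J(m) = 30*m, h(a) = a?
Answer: 6287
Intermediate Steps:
1307 + J(h(-2))*(-438 + 355) = 1307 + (30*(-2))*(-438 + 355) = 1307 - 60*(-83) = 1307 + 4980 = 6287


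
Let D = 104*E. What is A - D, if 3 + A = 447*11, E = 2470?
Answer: -251966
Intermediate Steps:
A = 4914 (A = -3 + 447*11 = -3 + 4917 = 4914)
D = 256880 (D = 104*2470 = 256880)
A - D = 4914 - 1*256880 = 4914 - 256880 = -251966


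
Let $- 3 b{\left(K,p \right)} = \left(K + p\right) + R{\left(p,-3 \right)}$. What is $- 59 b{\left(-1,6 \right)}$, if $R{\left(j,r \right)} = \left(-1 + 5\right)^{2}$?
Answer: $413$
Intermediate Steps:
$R{\left(j,r \right)} = 16$ ($R{\left(j,r \right)} = 4^{2} = 16$)
$b{\left(K,p \right)} = - \frac{16}{3} - \frac{K}{3} - \frac{p}{3}$ ($b{\left(K,p \right)} = - \frac{\left(K + p\right) + 16}{3} = - \frac{16 + K + p}{3} = - \frac{16}{3} - \frac{K}{3} - \frac{p}{3}$)
$- 59 b{\left(-1,6 \right)} = - 59 \left(- \frac{16}{3} - - \frac{1}{3} - 2\right) = - 59 \left(- \frac{16}{3} + \frac{1}{3} - 2\right) = \left(-59\right) \left(-7\right) = 413$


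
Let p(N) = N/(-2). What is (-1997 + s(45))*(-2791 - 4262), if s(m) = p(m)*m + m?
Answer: 41817237/2 ≈ 2.0909e+7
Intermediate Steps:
p(N) = -N/2 (p(N) = N*(-½) = -N/2)
s(m) = m - m²/2 (s(m) = (-m/2)*m + m = -m²/2 + m = m - m²/2)
(-1997 + s(45))*(-2791 - 4262) = (-1997 + (½)*45*(2 - 1*45))*(-2791 - 4262) = (-1997 + (½)*45*(2 - 45))*(-7053) = (-1997 + (½)*45*(-43))*(-7053) = (-1997 - 1935/2)*(-7053) = -5929/2*(-7053) = 41817237/2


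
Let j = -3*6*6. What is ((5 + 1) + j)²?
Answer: 10404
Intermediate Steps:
j = -108 (j = -18*6 = -108)
((5 + 1) + j)² = ((5 + 1) - 108)² = (6 - 108)² = (-102)² = 10404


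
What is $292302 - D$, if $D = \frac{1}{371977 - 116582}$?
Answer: $\frac{74652469289}{255395} \approx 2.923 \cdot 10^{5}$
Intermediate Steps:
$D = \frac{1}{255395} \approx 3.9155 \cdot 10^{-6}$
$292302 - D = 292302 - \frac{1}{255395} = \frac{74652469289}{255395}$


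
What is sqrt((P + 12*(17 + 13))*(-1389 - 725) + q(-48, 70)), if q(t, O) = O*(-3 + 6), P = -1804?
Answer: sqrt(3052826) ≈ 1747.2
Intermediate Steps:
q(t, O) = 3*O (q(t, O) = O*3 = 3*O)
sqrt((P + 12*(17 + 13))*(-1389 - 725) + q(-48, 70)) = sqrt((-1804 + 12*(17 + 13))*(-1389 - 725) + 3*70) = sqrt((-1804 + 12*30)*(-2114) + 210) = sqrt((-1804 + 360)*(-2114) + 210) = sqrt(-1444*(-2114) + 210) = sqrt(3052616 + 210) = sqrt(3052826)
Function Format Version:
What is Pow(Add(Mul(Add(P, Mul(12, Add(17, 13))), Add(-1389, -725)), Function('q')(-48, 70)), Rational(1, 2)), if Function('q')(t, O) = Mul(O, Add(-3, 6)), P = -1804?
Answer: Pow(3052826, Rational(1, 2)) ≈ 1747.2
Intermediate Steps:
Function('q')(t, O) = Mul(3, O) (Function('q')(t, O) = Mul(O, 3) = Mul(3, O))
Pow(Add(Mul(Add(P, Mul(12, Add(17, 13))), Add(-1389, -725)), Function('q')(-48, 70)), Rational(1, 2)) = Pow(Add(Mul(Add(-1804, Mul(12, Add(17, 13))), Add(-1389, -725)), Mul(3, 70)), Rational(1, 2)) = Pow(Add(Mul(Add(-1804, Mul(12, 30)), -2114), 210), Rational(1, 2)) = Pow(Add(Mul(Add(-1804, 360), -2114), 210), Rational(1, 2)) = Pow(Add(Mul(-1444, -2114), 210), Rational(1, 2)) = Pow(Add(3052616, 210), Rational(1, 2)) = Pow(3052826, Rational(1, 2))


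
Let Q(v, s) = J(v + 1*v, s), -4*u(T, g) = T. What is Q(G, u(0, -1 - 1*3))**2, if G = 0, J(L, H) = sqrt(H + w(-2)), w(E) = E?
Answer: -2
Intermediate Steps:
u(T, g) = -T/4
J(L, H) = sqrt(-2 + H) (J(L, H) = sqrt(H - 2) = sqrt(-2 + H))
Q(v, s) = sqrt(-2 + s)
Q(G, u(0, -1 - 1*3))**2 = (sqrt(-2 - 1/4*0))**2 = (sqrt(-2 + 0))**2 = (sqrt(-2))**2 = (I*sqrt(2))**2 = -2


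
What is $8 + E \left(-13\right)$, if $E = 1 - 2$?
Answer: $21$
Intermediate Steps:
$E = -1$
$8 + E \left(-13\right) = 8 - -13 = 8 + 13 = 21$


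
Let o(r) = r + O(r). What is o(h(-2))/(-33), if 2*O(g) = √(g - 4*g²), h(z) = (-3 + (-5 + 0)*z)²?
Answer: -49/33 - 7*I*√195/66 ≈ -1.4848 - 1.4811*I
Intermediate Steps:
h(z) = (-3 - 5*z)²
O(g) = √(g - 4*g²)/2
o(r) = r + √(r*(1 - 4*r))/2
o(h(-2))/(-33) = ((3 + 5*(-2))² + √((3 + 5*(-2))²*(1 - 4*(3 + 5*(-2))²))/2)/(-33) = -((3 - 10)² + √((3 - 10)²*(1 - 4*(3 - 10)²))/2)/33 = -((-7)² + √((-7)²*(1 - 4*(-7)²))/2)/33 = -(49 + √(49*(1 - 4*49))/2)/33 = -(49 + √(49*(1 - 196))/2)/33 = -(49 + √(49*(-195))/2)/33 = -(49 + √(-9555)/2)/33 = -(49 + (7*I*√195)/2)/33 = -(49 + 7*I*√195/2)/33 = -49/33 - 7*I*√195/66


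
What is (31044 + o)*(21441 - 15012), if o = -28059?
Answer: 19190565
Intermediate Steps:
(31044 + o)*(21441 - 15012) = (31044 - 28059)*(21441 - 15012) = 2985*6429 = 19190565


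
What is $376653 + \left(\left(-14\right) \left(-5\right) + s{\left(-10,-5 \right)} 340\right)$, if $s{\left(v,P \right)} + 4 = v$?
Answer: $371963$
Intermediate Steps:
$s{\left(v,P \right)} = -4 + v$
$376653 + \left(\left(-14\right) \left(-5\right) + s{\left(-10,-5 \right)} 340\right) = 376653 + \left(\left(-14\right) \left(-5\right) + \left(-4 - 10\right) 340\right) = 376653 + \left(70 - 4760\right) = 376653 - 4690 = 371963$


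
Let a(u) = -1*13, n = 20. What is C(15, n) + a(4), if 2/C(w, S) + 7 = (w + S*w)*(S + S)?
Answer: -163707/12593 ≈ -13.000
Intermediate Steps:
C(w, S) = 2/(-7 + 2*S*(w + S*w)) (C(w, S) = 2/(-7 + (w + S*w)*(S + S)) = 2/(-7 + (w + S*w)*(2*S)) = 2/(-7 + 2*S*(w + S*w)))
a(u) = -13
C(15, n) + a(4) = 2/(-7 + 2*20*15 + 2*15*20²) - 13 = 2/(-7 + 600 + 2*15*400) - 13 = 2/(-7 + 600 + 12000) - 13 = 2/12593 - 13 = -163707/12593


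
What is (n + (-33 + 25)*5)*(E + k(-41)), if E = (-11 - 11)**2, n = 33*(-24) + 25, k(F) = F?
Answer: -357501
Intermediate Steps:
n = -767 (n = -792 + 25 = -767)
E = 484 (E = (-22)**2 = 484)
(n + (-33 + 25)*5)*(E + k(-41)) = (-767 + (-33 + 25)*5)*(484 - 41) = (-767 - 8*5)*443 = (-767 - 40)*443 = -807*443 = -357501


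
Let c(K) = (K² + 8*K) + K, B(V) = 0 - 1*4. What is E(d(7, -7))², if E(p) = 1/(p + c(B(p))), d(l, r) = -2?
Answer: 1/484 ≈ 0.0020661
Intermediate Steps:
B(V) = -4 (B(V) = 0 - 4 = -4)
c(K) = K² + 9*K
E(p) = 1/(-20 + p) (E(p) = 1/(p - 4*(9 - 4)) = 1/(p - 4*5) = 1/(p - 20) = 1/(-20 + p))
E(d(7, -7))² = (1/(-20 - 2))² = (1/(-22))² = (-1/22)² = 1/484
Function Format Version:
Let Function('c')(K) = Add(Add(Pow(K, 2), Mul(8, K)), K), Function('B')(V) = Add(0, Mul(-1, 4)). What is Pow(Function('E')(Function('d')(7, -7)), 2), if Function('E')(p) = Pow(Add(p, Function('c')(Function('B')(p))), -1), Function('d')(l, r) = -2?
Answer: Rational(1, 484) ≈ 0.0020661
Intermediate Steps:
Function('B')(V) = -4 (Function('B')(V) = Add(0, -4) = -4)
Function('c')(K) = Add(Pow(K, 2), Mul(9, K))
Function('E')(p) = Pow(Add(-20, p), -1) (Function('E')(p) = Pow(Add(p, Mul(-4, Add(9, -4))), -1) = Pow(Add(p, Mul(-4, 5)), -1) = Pow(Add(p, -20), -1) = Pow(Add(-20, p), -1))
Pow(Function('E')(Function('d')(7, -7)), 2) = Pow(Pow(Add(-20, -2), -1), 2) = Pow(Pow(-22, -1), 2) = Pow(Rational(-1, 22), 2) = Rational(1, 484)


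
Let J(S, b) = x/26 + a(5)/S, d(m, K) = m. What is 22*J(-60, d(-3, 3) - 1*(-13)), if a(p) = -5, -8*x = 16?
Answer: 11/78 ≈ 0.14103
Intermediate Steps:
x = -2 (x = -⅛*16 = -2)
J(S, b) = -1/13 - 5/S (J(S, b) = -2/26 - 5/S = -2*1/26 - 5/S = -1/13 - 5/S)
22*J(-60, d(-3, 3) - 1*(-13)) = 22*((1/13)*(-65 - 1*(-60))/(-60)) = 22*((1/13)*(-1/60)*(-65 + 60)) = 22*((1/13)*(-1/60)*(-5)) = 22*(1/156) = 11/78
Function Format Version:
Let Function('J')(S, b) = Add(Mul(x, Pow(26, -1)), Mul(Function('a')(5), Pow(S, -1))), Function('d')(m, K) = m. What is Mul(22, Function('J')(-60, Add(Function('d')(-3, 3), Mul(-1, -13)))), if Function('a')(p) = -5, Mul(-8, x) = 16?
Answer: Rational(11, 78) ≈ 0.14103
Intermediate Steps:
x = -2 (x = Mul(Rational(-1, 8), 16) = -2)
Function('J')(S, b) = Add(Rational(-1, 13), Mul(-5, Pow(S, -1))) (Function('J')(S, b) = Add(Mul(-2, Pow(26, -1)), Mul(-5, Pow(S, -1))) = Add(Mul(-2, Rational(1, 26)), Mul(-5, Pow(S, -1))) = Add(Rational(-1, 13), Mul(-5, Pow(S, -1))))
Mul(22, Function('J')(-60, Add(Function('d')(-3, 3), Mul(-1, -13)))) = Mul(22, Mul(Rational(1, 13), Pow(-60, -1), Add(-65, Mul(-1, -60)))) = Mul(22, Mul(Rational(1, 13), Rational(-1, 60), Add(-65, 60))) = Mul(22, Mul(Rational(1, 13), Rational(-1, 60), -5)) = Mul(22, Rational(1, 156)) = Rational(11, 78)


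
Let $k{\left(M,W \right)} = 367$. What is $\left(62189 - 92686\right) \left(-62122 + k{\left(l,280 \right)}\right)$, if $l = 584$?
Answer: $1883342235$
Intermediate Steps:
$\left(62189 - 92686\right) \left(-62122 + k{\left(l,280 \right)}\right) = \left(62189 - 92686\right) \left(-62122 + 367\right) = \left(-30497\right) \left(-61755\right) = 1883342235$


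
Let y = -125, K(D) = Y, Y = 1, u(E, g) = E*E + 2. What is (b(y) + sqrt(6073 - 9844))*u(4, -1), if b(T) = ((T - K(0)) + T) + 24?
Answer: -4086 + 54*I*sqrt(419) ≈ -4086.0 + 1105.4*I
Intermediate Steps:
u(E, g) = 2 + E**2 (u(E, g) = E**2 + 2 = 2 + E**2)
K(D) = 1
b(T) = 23 + 2*T (b(T) = ((T - 1*1) + T) + 24 = ((T - 1) + T) + 24 = ((-1 + T) + T) + 24 = (-1 + 2*T) + 24 = 23 + 2*T)
(b(y) + sqrt(6073 - 9844))*u(4, -1) = ((23 + 2*(-125)) + sqrt(6073 - 9844))*(2 + 4**2) = ((23 - 250) + sqrt(-3771))*(2 + 16) = (-227 + 3*I*sqrt(419))*18 = -4086 + 54*I*sqrt(419)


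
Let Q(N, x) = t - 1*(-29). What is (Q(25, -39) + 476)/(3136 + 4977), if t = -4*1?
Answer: 501/8113 ≈ 0.061753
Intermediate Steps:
t = -4
Q(N, x) = 25 (Q(N, x) = -4 - 1*(-29) = -4 + 29 = 25)
(Q(25, -39) + 476)/(3136 + 4977) = (25 + 476)/(3136 + 4977) = 501/8113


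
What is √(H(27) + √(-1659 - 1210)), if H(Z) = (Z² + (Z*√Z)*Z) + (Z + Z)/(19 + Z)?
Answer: √(386262 + 1156923*√3 + 529*I*√2869)/23 ≈ 67.219 + 0.39842*I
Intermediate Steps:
H(Z) = Z² + Z^(5/2) + 2*Z/(19 + Z) (H(Z) = (Z² + Z^(3/2)*Z) + (2*Z)/(19 + Z) = (Z² + Z^(5/2)) + 2*Z/(19 + Z) = Z² + Z^(5/2) + 2*Z/(19 + Z))
√(H(27) + √(-1659 - 1210)) = √((27³ + 27^(7/2) + 2*27 + 19*27² + 19*27^(5/2))/(19 + 27) + √(-1659 - 1210)) = √((19683 + 59049*√3 + 54 + 19*729 + 19*(2187*√3))/46 + √(-2869)) = √((19683 + 59049*√3 + 54 + 13851 + 41553*√3)/46 + I*√2869) = √((33588 + 100602*√3)/46 + I*√2869) = √((16794/23 + 2187*√3) + I*√2869) = √(16794/23 + 2187*√3 + I*√2869)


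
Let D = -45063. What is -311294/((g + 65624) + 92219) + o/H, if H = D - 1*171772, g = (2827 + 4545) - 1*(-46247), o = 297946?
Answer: -65251845771/22926181385 ≈ -2.8462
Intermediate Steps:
g = 53619 (g = 7372 + 46247 = 53619)
H = -216835 (H = -45063 - 1*171772 = -45063 - 171772 = -216835)
-311294/((g + 65624) + 92219) + o/H = -311294/((53619 + 65624) + 92219) + 297946/(-216835) = -311294/(119243 + 92219) + 297946*(-1/216835) = -311294/211462 - 297946/216835 = -311294*1/211462 - 297946/216835 = -155647/105731 - 297946/216835 = -65251845771/22926181385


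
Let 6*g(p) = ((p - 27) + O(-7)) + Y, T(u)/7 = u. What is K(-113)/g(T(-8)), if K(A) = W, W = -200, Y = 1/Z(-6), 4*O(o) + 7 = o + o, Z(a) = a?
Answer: 14400/1061 ≈ 13.572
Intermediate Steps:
T(u) = 7*u
O(o) = -7/4 + o/2 (O(o) = -7/4 + (o + o)/4 = -7/4 + (2*o)/4 = -7/4 + o/2)
Y = -⅙ (Y = 1/(-6) = -⅙ ≈ -0.16667)
K(A) = -200
g(p) = -389/72 + p/6 (g(p) = (((p - 27) + (-7/4 + (½)*(-7))) - ⅙)/6 = (((-27 + p) + (-7/4 - 7/2)) - ⅙)/6 = (((-27 + p) - 21/4) - ⅙)/6 = ((-129/4 + p) - ⅙)/6 = (-389/12 + p)/6 = -389/72 + p/6)
K(-113)/g(T(-8)) = -200/(-389/72 + (7*(-8))/6) = -200/(-389/72 + (⅙)*(-56)) = -200/(-389/72 - 28/3) = -200/(-1061/72) = -200*(-72/1061) = 14400/1061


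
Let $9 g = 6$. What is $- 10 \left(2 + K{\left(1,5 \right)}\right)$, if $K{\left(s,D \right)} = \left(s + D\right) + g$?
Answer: $- \frac{260}{3} \approx -86.667$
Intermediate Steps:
$g = \frac{2}{3}$ ($g = \frac{1}{9} \cdot 6 = \frac{2}{3} \approx 0.66667$)
$K{\left(s,D \right)} = \frac{2}{3} + D + s$ ($K{\left(s,D \right)} = \left(s + D\right) + \frac{2}{3} = \left(D + s\right) + \frac{2}{3} = \frac{2}{3} + D + s$)
$- 10 \left(2 + K{\left(1,5 \right)}\right) = - 10 \left(2 + \left(\frac{2}{3} + 5 + 1\right)\right) = - 10 \left(2 + \frac{20}{3}\right) = \left(-10\right) \frac{26}{3} = - \frac{260}{3}$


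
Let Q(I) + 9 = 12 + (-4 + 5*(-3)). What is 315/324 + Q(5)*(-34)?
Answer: 19619/36 ≈ 544.97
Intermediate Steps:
Q(I) = -16 (Q(I) = -9 + (12 + (-4 + 5*(-3))) = -9 + (12 + (-4 - 15)) = -9 + (12 - 19) = -9 - 7 = -16)
315/324 + Q(5)*(-34) = 315/324 - 16*(-34) = 315*(1/324) + 544 = 35/36 + 544 = 19619/36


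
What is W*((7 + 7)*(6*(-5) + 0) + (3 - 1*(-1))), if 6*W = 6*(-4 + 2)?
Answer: 832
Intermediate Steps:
W = -2 (W = (6*(-4 + 2))/6 = (6*(-2))/6 = (⅙)*(-12) = -2)
W*((7 + 7)*(6*(-5) + 0) + (3 - 1*(-1))) = -2*((7 + 7)*(6*(-5) + 0) + (3 - 1*(-1))) = -2*(14*(-30 + 0) + (3 + 1)) = -2*(14*(-30) + 4) = -2*(-420 + 4) = -2*(-416) = 832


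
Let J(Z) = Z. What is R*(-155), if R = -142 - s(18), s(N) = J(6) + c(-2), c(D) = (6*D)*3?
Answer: 17360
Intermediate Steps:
c(D) = 18*D
s(N) = -30 (s(N) = 6 + 18*(-2) = 6 - 36 = -30)
R = -112 (R = -142 - 1*(-30) = -142 + 30 = -112)
R*(-155) = -112*(-155) = 17360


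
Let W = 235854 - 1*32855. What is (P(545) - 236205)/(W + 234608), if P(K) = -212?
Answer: -236417/437607 ≈ -0.54025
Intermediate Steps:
W = 202999 (W = 235854 - 32855 = 202999)
(P(545) - 236205)/(W + 234608) = (-212 - 236205)/(202999 + 234608) = -236417/437607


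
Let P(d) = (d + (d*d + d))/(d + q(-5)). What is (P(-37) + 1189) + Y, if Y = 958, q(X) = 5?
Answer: 67409/32 ≈ 2106.5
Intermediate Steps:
P(d) = (d² + 2*d)/(5 + d) (P(d) = (d + (d*d + d))/(d + 5) = (d + (d² + d))/(5 + d) = (d + (d + d²))/(5 + d) = (d² + 2*d)/(5 + d))
(P(-37) + 1189) + Y = (-37*(2 - 37)/(5 - 37) + 1189) + 958 = (-37*(-35)/(-32) + 1189) + 958 = (-37*(-1/32)*(-35) + 1189) + 958 = (-1295/32 + 1189) + 958 = 36753/32 + 958 = 67409/32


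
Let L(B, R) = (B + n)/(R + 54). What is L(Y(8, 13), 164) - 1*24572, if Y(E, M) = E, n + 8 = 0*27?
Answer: -24572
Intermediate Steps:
n = -8 (n = -8 + 0*27 = -8 + 0 = -8)
L(B, R) = (-8 + B)/(54 + R) (L(B, R) = (B - 8)/(R + 54) = (-8 + B)/(54 + R))
L(Y(8, 13), 164) - 1*24572 = (-8 + 8)/(54 + 164) - 1*24572 = 0/218 - 24572 = (1/218)*0 - 24572 = 0 - 24572 = -24572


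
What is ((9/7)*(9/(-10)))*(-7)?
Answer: 81/10 ≈ 8.1000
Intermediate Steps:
((9/7)*(9/(-10)))*(-7) = ((9*(⅐))*(9*(-⅒)))*(-7) = ((9/7)*(-9/10))*(-7) = -81/70*(-7) = 81/10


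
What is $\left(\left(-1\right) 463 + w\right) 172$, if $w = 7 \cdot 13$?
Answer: $-63984$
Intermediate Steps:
$w = 91$
$\left(\left(-1\right) 463 + w\right) 172 = \left(\left(-1\right) 463 + 91\right) 172 = \left(-463 + 91\right) 172 = \left(-372\right) 172 = -63984$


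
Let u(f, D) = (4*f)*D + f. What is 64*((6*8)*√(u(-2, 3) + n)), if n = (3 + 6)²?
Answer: 3072*√55 ≈ 22783.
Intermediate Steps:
n = 81 (n = 9² = 81)
u(f, D) = f + 4*D*f (u(f, D) = 4*D*f + f = f + 4*D*f)
64*((6*8)*√(u(-2, 3) + n)) = 64*((6*8)*√(-2*(1 + 4*3) + 81)) = 64*(48*√(-2*(1 + 12) + 81)) = 64*(48*√(-2*13 + 81)) = 64*(48*√(-26 + 81)) = 64*(48*√55) = 3072*√55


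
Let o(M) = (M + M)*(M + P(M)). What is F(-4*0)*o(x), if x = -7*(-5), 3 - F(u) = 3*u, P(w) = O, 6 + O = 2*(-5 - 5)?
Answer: 1890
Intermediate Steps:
O = -26 (O = -6 + 2*(-5 - 5) = -6 + 2*(-10) = -6 - 20 = -26)
P(w) = -26
F(u) = 3 - 3*u
x = 35
o(M) = 2*M*(-26 + M) (o(M) = (M + M)*(M - 26) = (2*M)*(-26 + M) = 2*M*(-26 + M))
F(-4*0)*o(x) = (3 - (-12)*0)*(2*35*(-26 + 35)) = (3 - 3*0)*(2*35*9) = (3 + 0)*630 = 3*630 = 1890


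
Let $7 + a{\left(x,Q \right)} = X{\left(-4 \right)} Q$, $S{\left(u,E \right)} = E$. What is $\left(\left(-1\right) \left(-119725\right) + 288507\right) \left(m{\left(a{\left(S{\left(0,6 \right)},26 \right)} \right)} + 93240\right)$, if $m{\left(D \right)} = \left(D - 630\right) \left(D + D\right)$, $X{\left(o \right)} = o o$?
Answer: $-35735812816$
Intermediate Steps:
$X{\left(o \right)} = o^{2}$
$a{\left(x,Q \right)} = -7 + 16 Q$ ($a{\left(x,Q \right)} = -7 + \left(-4\right)^{2} Q = -7 + 16 Q$)
$m{\left(D \right)} = 2 D \left(-630 + D\right)$ ($m{\left(D \right)} = \left(-630 + D\right) 2 D = 2 D \left(-630 + D\right)$)
$\left(\left(-1\right) \left(-119725\right) + 288507\right) \left(m{\left(a{\left(S{\left(0,6 \right)},26 \right)} \right)} + 93240\right) = \left(\left(-1\right) \left(-119725\right) + 288507\right) \left(2 \left(-7 + 16 \cdot 26\right) \left(-630 + \left(-7 + 16 \cdot 26\right)\right) + 93240\right) = \left(119725 + 288507\right) \left(2 \left(-7 + 416\right) \left(-630 + \left(-7 + 416\right)\right) + 93240\right) = 408232 \left(2 \cdot 409 \left(-630 + 409\right) + 93240\right) = 408232 \left(2 \cdot 409 \left(-221\right) + 93240\right) = 408232 \left(-180778 + 93240\right) = 408232 \left(-87538\right) = -35735812816$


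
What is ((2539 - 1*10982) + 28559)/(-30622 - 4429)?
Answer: -20116/35051 ≈ -0.57391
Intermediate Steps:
((2539 - 1*10982) + 28559)/(-30622 - 4429) = ((2539 - 10982) + 28559)/(-35051) = (-8443 + 28559)*(-1/35051) = 20116*(-1/35051) = -20116/35051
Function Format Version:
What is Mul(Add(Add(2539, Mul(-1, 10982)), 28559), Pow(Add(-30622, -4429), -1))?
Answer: Rational(-20116, 35051) ≈ -0.57391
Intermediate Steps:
Mul(Add(Add(2539, Mul(-1, 10982)), 28559), Pow(Add(-30622, -4429), -1)) = Mul(Add(Add(2539, -10982), 28559), Pow(-35051, -1)) = Mul(Add(-8443, 28559), Rational(-1, 35051)) = Mul(20116, Rational(-1, 35051)) = Rational(-20116, 35051)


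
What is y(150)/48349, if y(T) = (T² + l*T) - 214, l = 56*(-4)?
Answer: -11314/48349 ≈ -0.23401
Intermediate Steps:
l = -224
y(T) = -214 + T² - 224*T (y(T) = (T² - 224*T) - 214 = -214 + T² - 224*T)
y(150)/48349 = (-214 + 150² - 224*150)/48349 = (-214 + 22500 - 33600)*(1/48349) = -11314*1/48349 = -11314/48349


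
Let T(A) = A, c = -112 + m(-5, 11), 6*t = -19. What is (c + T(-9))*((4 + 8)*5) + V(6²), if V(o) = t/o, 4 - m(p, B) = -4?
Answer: -1464499/216 ≈ -6780.1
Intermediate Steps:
m(p, B) = 8 (m(p, B) = 4 - 1*(-4) = 4 + 4 = 8)
t = -19/6 (t = (⅙)*(-19) = -19/6 ≈ -3.1667)
c = -104 (c = -112 + 8 = -104)
V(o) = -19/(6*o)
(c + T(-9))*((4 + 8)*5) + V(6²) = (-104 - 9)*((4 + 8)*5) - 19/(6*(6²)) = -1356*5 - 19/6/36 = -113*60 - 19/6*1/36 = -6780 - 19/216 = -1464499/216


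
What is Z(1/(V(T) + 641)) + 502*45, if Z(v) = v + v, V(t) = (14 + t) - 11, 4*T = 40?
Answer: 7386931/327 ≈ 22590.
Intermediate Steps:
T = 10 (T = (¼)*40 = 10)
V(t) = 3 + t
Z(v) = 2*v
Z(1/(V(T) + 641)) + 502*45 = 2/((3 + 10) + 641) + 502*45 = 2/(13 + 641) + 22590 = 2/654 + 22590 = 2*(1/654) + 22590 = 1/327 + 22590 = 7386931/327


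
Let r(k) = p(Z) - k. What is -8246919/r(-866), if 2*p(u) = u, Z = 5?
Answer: -5497946/579 ≈ -9495.6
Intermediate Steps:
p(u) = u/2
r(k) = 5/2 - k (r(k) = (1/2)*5 - k = 5/2 - k)
-8246919/r(-866) = -8246919/(5/2 - 1*(-866)) = -8246919/(5/2 + 866) = -8246919/1737/2 = -8246919*2/1737 = -5497946/579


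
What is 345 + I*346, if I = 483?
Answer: 167463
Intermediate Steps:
345 + I*346 = 345 + 483*346 = 345 + 167118 = 167463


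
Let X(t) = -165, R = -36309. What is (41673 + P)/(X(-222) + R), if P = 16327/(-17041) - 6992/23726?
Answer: -4212125679611/3686744193771 ≈ -1.1425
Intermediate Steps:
P = -253262537/202157383 (P = 16327*(-1/17041) - 6992*1/23726 = -16327/17041 - 3496/11863 = -253262537/202157383 ≈ -1.2528)
(41673 + P)/(X(-222) + R) = (41673 - 253262537/202157383)/(-165 - 36309) = (8424251359222/202157383)/(-36474) = (8424251359222/202157383)*(-1/36474) = -4212125679611/3686744193771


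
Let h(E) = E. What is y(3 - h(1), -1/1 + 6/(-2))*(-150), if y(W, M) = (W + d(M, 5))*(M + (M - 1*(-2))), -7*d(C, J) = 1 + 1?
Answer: 10800/7 ≈ 1542.9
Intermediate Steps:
d(C, J) = -2/7 (d(C, J) = -(1 + 1)/7 = -⅐*2 = -2/7)
y(W, M) = (2 + 2*M)*(-2/7 + W) (y(W, M) = (W - 2/7)*(M + (M - 1*(-2))) = (-2/7 + W)*(M + (M + 2)) = (-2/7 + W)*(M + (2 + M)) = (-2/7 + W)*(2 + 2*M) = (2 + 2*M)*(-2/7 + W))
y(3 - h(1), -1/1 + 6/(-2))*(-150) = (-4/7 + 2*(3 - 1*1) - 4*(-1/1 + 6/(-2))/7 + 2*(-1/1 + 6/(-2))*(3 - 1*1))*(-150) = (-4/7 + 2*(3 - 1) - 4*(-1*1 + 6*(-½))/7 + 2*(-1*1 + 6*(-½))*(3 - 1))*(-150) = (-4/7 + 2*2 - 4*(-1 - 3)/7 + 2*(-1 - 3)*2)*(-150) = (-4/7 + 4 - 4/7*(-4) + 2*(-4)*2)*(-150) = (-4/7 + 4 + 16/7 - 16)*(-150) = -72/7*(-150) = 10800/7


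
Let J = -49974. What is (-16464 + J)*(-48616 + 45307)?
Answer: 219843342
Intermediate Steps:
(-16464 + J)*(-48616 + 45307) = (-16464 - 49974)*(-48616 + 45307) = -66438*(-3309) = 219843342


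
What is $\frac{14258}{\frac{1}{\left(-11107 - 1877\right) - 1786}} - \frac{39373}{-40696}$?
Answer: $- \frac{8570197459987}{40696} \approx -2.1059 \cdot 10^{8}$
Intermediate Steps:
$\frac{14258}{\frac{1}{\left(-11107 - 1877\right) - 1786}} - \frac{39373}{-40696} = \frac{14258}{\frac{1}{\left(-11107 - 1877\right) - 1786}} - - \frac{39373}{40696} = \frac{14258}{\frac{1}{-12984 - 1786}} + \frac{39373}{40696} = \frac{14258}{\frac{1}{-14770}} + \frac{39373}{40696} = \frac{14258}{- \frac{1}{14770}} + \frac{39373}{40696} = 14258 \left(-14770\right) + \frac{39373}{40696} = -210590660 + \frac{39373}{40696} = - \frac{8570197459987}{40696}$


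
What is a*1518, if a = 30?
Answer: 45540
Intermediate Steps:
a*1518 = 30*1518 = 45540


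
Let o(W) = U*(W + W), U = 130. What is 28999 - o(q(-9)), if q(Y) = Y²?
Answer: 7939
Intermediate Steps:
o(W) = 260*W (o(W) = 130*(W + W) = 130*(2*W) = 260*W)
28999 - o(q(-9)) = 28999 - 260*(-9)² = 28999 - 260*81 = 28999 - 1*21060 = 28999 - 21060 = 7939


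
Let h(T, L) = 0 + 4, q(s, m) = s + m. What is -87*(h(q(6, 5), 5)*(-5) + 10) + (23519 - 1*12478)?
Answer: 11911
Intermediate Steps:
q(s, m) = m + s
h(T, L) = 4
-87*(h(q(6, 5), 5)*(-5) + 10) + (23519 - 1*12478) = -87*(4*(-5) + 10) + (23519 - 1*12478) = -87*(-20 + 10) + (23519 - 12478) = -87*(-10) + 11041 = 870 + 11041 = 11911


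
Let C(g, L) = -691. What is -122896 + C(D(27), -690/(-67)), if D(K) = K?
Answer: -123587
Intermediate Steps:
-122896 + C(D(27), -690/(-67)) = -122896 - 691 = -123587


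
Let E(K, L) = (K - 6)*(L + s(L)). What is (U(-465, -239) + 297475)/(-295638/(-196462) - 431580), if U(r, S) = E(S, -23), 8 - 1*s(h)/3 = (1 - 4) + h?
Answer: -3902857960/6056341023 ≈ -0.64443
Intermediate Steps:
s(h) = 33 - 3*h (s(h) = 24 - 3*((1 - 4) + h) = 24 - 3*(-3 + h) = 24 + (9 - 3*h) = 33 - 3*h)
E(K, L) = (-6 + K)*(33 - 2*L) (E(K, L) = (K - 6)*(L + (33 - 3*L)) = (-6 + K)*(33 - 2*L))
U(r, S) = -474 + 79*S (U(r, S) = -198 + 12*(-23) + 33*S - 2*S*(-23) = -198 - 276 + 33*S + 46*S = -474 + 79*S)
(U(-465, -239) + 297475)/(-295638/(-196462) - 431580) = ((-474 + 79*(-239)) + 297475)/(-295638/(-196462) - 431580) = ((-474 - 18881) + 297475)/(-295638*(-1/196462) - 431580) = (-19355 + 297475)/(21117/14033 - 431580) = 278120/(-6056341023/14033) = 278120*(-14033/6056341023) = -3902857960/6056341023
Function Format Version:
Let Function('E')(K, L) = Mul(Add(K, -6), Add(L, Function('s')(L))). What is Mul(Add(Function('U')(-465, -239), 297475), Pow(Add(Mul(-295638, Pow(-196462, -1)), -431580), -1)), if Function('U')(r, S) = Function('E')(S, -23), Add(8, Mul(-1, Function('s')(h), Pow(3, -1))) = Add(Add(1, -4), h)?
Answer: Rational(-3902857960, 6056341023) ≈ -0.64443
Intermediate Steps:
Function('s')(h) = Add(33, Mul(-3, h)) (Function('s')(h) = Add(24, Mul(-3, Add(Add(1, -4), h))) = Add(24, Mul(-3, Add(-3, h))) = Add(24, Add(9, Mul(-3, h))) = Add(33, Mul(-3, h)))
Function('E')(K, L) = Mul(Add(-6, K), Add(33, Mul(-2, L))) (Function('E')(K, L) = Mul(Add(K, -6), Add(L, Add(33, Mul(-3, L)))) = Mul(Add(-6, K), Add(33, Mul(-2, L))))
Function('U')(r, S) = Add(-474, Mul(79, S)) (Function('U')(r, S) = Add(-198, Mul(12, -23), Mul(33, S), Mul(-2, S, -23)) = Add(-198, -276, Mul(33, S), Mul(46, S)) = Add(-474, Mul(79, S)))
Mul(Add(Function('U')(-465, -239), 297475), Pow(Add(Mul(-295638, Pow(-196462, -1)), -431580), -1)) = Mul(Add(Add(-474, Mul(79, -239)), 297475), Pow(Add(Mul(-295638, Pow(-196462, -1)), -431580), -1)) = Mul(Add(Add(-474, -18881), 297475), Pow(Add(Mul(-295638, Rational(-1, 196462)), -431580), -1)) = Mul(Add(-19355, 297475), Pow(Add(Rational(21117, 14033), -431580), -1)) = Mul(278120, Pow(Rational(-6056341023, 14033), -1)) = Mul(278120, Rational(-14033, 6056341023)) = Rational(-3902857960, 6056341023)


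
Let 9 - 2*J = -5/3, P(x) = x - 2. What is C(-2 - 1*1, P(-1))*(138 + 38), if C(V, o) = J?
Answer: 2816/3 ≈ 938.67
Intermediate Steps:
P(x) = -2 + x
J = 16/3 (J = 9/2 - (-5)/(2*3) = 9/2 - ½*(-5/3) = 9/2 + ⅚ = 16/3 ≈ 5.3333)
C(V, o) = 16/3
C(-2 - 1*1, P(-1))*(138 + 38) = 16*(138 + 38)/3 = (16/3)*176 = 2816/3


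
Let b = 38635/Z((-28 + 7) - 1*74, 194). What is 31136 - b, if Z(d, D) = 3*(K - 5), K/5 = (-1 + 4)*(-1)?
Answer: 381359/12 ≈ 31780.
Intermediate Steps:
K = -15 (K = 5*((-1 + 4)*(-1)) = 5*(3*(-1)) = 5*(-3) = -15)
Z(d, D) = -60 (Z(d, D) = 3*(-15 - 5) = 3*(-20) = -60)
b = -7727/12 (b = 38635/(-60) = 38635*(-1/60) = -7727/12 ≈ -643.92)
31136 - b = 31136 - 1*(-7727/12) = 31136 + 7727/12 = 381359/12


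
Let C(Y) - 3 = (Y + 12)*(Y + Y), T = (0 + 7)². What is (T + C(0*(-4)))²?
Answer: 2704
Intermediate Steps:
T = 49 (T = 7² = 49)
C(Y) = 3 + 2*Y*(12 + Y) (C(Y) = 3 + (Y + 12)*(Y + Y) = 3 + (12 + Y)*(2*Y) = 3 + 2*Y*(12 + Y))
(T + C(0*(-4)))² = (49 + (3 + 2*(0*(-4))² + 24*(0*(-4))))² = (49 + (3 + 2*0² + 24*0))² = (49 + (3 + 2*0 + 0))² = (49 + (3 + 0 + 0))² = (49 + 3)² = 52² = 2704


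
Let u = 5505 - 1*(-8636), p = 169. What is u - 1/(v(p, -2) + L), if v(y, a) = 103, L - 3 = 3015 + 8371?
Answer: 162508371/11492 ≈ 14141.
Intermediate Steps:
L = 11389 (L = 3 + (3015 + 8371) = 3 + 11386 = 11389)
u = 14141 (u = 5505 + 8636 = 14141)
u - 1/(v(p, -2) + L) = 14141 - 1/(103 + 11389) = 14141 - 1/11492 = 162508371/11492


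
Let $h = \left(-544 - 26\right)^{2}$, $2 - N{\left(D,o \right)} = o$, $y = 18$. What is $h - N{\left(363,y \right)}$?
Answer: $324916$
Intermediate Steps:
$N{\left(D,o \right)} = 2 - o$
$h = 324900$ ($h = \left(-570\right)^{2} = 324900$)
$h - N{\left(363,y \right)} = 324900 - \left(2 - 18\right) = 324900 - -16 = 324900 + 16 = 324916$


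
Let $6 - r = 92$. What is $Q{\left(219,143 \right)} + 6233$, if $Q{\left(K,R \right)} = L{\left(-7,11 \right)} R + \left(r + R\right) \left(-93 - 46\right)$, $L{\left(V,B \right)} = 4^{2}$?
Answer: $598$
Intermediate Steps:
$r = -86$ ($r = 6 - 92 = -86$)
$L{\left(V,B \right)} = 16$
$Q{\left(K,R \right)} = 11954 - 123 R$ ($Q{\left(K,R \right)} = 16 R + \left(-86 + R\right) \left(-93 - 46\right) = 16 R + \left(-86 + R\right) \left(-139\right) = 16 R - \left(-11954 + 139 R\right) = 11954 - 123 R$)
$Q{\left(219,143 \right)} + 6233 = \left(11954 - 17589\right) + 6233 = -5635 + 6233 = 598$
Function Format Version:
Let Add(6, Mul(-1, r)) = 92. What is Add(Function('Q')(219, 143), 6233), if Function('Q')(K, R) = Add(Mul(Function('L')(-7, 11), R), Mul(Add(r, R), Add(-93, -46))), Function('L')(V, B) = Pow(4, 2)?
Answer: 598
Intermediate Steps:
r = -86 (r = Add(6, Mul(-1, 92)) = Add(6, -92) = -86)
Function('L')(V, B) = 16
Function('Q')(K, R) = Add(11954, Mul(-123, R)) (Function('Q')(K, R) = Add(Mul(16, R), Mul(Add(-86, R), Add(-93, -46))) = Add(Mul(16, R), Mul(Add(-86, R), -139)) = Add(Mul(16, R), Add(11954, Mul(-139, R))) = Add(11954, Mul(-123, R)))
Add(Function('Q')(219, 143), 6233) = Add(Add(11954, Mul(-123, 143)), 6233) = Add(Add(11954, -17589), 6233) = Add(-5635, 6233) = 598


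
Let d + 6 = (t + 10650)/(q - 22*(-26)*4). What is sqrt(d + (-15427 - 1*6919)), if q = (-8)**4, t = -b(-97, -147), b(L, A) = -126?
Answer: I*sqrt(1581418678)/266 ≈ 149.5*I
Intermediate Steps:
t = 126 (t = -1*(-126) = 126)
q = 4096
d = -1147/266 (d = -6 + (126 + 10650)/(4096 - 22*(-26)*4) = -6 + 10776/(4096 + 572*4) = -6 + 10776/(4096 + 2288) = -6 + 10776/6384 = -6 + 10776*(1/6384) = -6 + 449/266 = -1147/266 ≈ -4.3120)
sqrt(d + (-15427 - 1*6919)) = sqrt(-1147/266 + (-15427 - 1*6919)) = sqrt(-1147/266 + (-15427 - 6919)) = sqrt(-1147/266 - 22346) = sqrt(-5945183/266) = I*sqrt(1581418678)/266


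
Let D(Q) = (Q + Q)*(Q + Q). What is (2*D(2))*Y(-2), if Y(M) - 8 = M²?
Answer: 384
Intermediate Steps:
Y(M) = 8 + M²
D(Q) = 4*Q² (D(Q) = (2*Q)*(2*Q) = 4*Q²)
(2*D(2))*Y(-2) = (2*(4*2²))*(8 + (-2)²) = (2*(4*4))*(8 + 4) = (2*16)*12 = 32*12 = 384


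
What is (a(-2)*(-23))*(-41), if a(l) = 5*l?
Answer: -9430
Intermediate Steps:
(a(-2)*(-23))*(-41) = ((5*(-2))*(-23))*(-41) = -10*(-23)*(-41) = 230*(-41) = -9430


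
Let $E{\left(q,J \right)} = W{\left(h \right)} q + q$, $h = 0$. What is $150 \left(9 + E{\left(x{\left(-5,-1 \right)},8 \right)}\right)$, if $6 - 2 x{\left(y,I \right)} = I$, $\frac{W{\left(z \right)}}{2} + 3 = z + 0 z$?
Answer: $-1275$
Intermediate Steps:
$W{\left(z \right)} = -6 + 2 z$ ($W{\left(z \right)} = -6 + 2 \left(z + 0 z\right) = -6 + 2 \left(z + 0\right) = -6 + 2 z$)
$x{\left(y,I \right)} = 3 - \frac{I}{2}$
$E{\left(q,J \right)} = - 5 q$ ($E{\left(q,J \right)} = \left(-6 + 2 \cdot 0\right) q + q = \left(-6 + 0\right) q + q = - 6 q + q = - 5 q$)
$150 \left(9 + E{\left(x{\left(-5,-1 \right)},8 \right)}\right) = 150 \left(9 - 5 \left(3 - - \frac{1}{2}\right)\right) = 150 \left(9 - 5 \left(3 + \frac{1}{2}\right)\right) = 150 \left(9 - \frac{35}{2}\right) = 150 \left(- \frac{17}{2}\right) = -1275$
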